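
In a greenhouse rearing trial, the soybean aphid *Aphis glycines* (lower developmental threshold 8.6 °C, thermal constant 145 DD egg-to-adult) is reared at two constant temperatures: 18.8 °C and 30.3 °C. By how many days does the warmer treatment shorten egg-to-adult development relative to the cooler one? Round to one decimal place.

At 18.8 °C: 145 / (18.8 − 8.6) = 145 / 10.2 = 14.216 d.
At 30.3 °C: 145 / (30.3 − 8.6) = 145 / 21.7 = 6.682 d.
Difference = |14.216 − 6.682| = 7.534 ≈ 7.5 days.

7.5 days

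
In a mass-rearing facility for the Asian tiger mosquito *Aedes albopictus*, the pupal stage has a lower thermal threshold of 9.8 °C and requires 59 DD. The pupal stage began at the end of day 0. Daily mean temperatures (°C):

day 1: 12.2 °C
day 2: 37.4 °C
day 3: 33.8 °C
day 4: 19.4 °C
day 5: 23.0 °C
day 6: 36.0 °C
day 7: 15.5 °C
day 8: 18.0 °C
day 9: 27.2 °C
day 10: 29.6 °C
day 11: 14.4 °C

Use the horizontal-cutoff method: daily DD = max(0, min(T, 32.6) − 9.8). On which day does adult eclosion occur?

day 5

Daily DD above 9.8 °C (capped at 22.8): 2.4, 22.8, 22.8, 9.6, 13.2, 22.8, 5.7, 8.2, 17.4, 19.8, 4.6.
Cumulative: 2.4, 25.2, 48.0, 57.6, 70.8, 93.6, 99.3, 107.5, 124.9, 144.7, 149.3.
The total first reaches 59 DD on day 5.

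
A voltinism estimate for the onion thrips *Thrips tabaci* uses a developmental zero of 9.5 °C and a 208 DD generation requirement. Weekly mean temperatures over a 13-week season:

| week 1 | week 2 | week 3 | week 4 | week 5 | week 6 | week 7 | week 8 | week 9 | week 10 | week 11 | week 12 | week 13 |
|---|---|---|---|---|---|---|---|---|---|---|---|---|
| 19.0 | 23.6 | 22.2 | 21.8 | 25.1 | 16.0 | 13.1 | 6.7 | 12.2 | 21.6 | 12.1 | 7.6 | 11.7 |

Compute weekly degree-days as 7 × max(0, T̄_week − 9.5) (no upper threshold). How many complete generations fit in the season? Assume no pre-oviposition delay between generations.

3 generations

Weekly DD (7 × max(0, T̄ − 9.5)): 66.5, 98.7, 88.9, 86.1, 109.2, 45.5, 25.2, 0.0, 18.9, 84.7, 18.2, 0.0, 15.4.
Season total = 657.3 DD.
Complete generations = ⌊657.3 / 208⌋ = 3.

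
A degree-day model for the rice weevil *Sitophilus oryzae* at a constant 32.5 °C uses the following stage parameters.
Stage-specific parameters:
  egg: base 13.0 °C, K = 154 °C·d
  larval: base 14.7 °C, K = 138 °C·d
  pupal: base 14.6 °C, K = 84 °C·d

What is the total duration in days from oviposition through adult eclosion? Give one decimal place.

20.3 days

egg: 154 / (32.5 − 13.0) = 154 / 19.5 = 7.897 d.
larval: 138 / (32.5 − 14.7) = 138 / 17.8 = 7.753 d.
pupal: 84 / (32.5 − 14.6) = 84 / 17.9 = 4.693 d.
Sum = 20.343 ≈ 20.3 days.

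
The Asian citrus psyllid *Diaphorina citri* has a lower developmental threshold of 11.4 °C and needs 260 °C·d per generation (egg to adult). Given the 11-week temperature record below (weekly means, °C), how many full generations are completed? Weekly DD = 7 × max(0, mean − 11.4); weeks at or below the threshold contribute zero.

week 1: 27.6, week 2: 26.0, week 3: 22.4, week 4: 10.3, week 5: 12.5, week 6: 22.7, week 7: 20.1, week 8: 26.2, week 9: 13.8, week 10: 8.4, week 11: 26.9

2 generations

Weekly DD (7 × max(0, T̄ − 11.4)): 113.4, 102.2, 77.0, 0.0, 7.7, 79.1, 60.9, 103.6, 16.8, 0.0, 108.5.
Season total = 669.2 DD.
Complete generations = ⌊669.2 / 260⌋ = 2.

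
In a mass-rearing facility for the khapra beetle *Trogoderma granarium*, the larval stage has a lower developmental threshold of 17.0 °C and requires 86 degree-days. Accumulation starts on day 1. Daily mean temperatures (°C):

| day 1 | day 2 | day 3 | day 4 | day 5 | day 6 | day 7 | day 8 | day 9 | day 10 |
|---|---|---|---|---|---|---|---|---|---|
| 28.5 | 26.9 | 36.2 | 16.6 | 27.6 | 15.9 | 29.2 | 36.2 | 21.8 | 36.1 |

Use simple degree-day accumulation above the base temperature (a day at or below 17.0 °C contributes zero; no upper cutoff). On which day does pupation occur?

day 9

Daily DD above 17.0 °C: 11.5, 9.9, 19.2, 0.0, 10.6, 0.0, 12.2, 19.2, 4.8, 19.1.
Cumulative: 11.5, 21.4, 40.6, 40.6, 51.2, 51.2, 63.4, 82.6, 87.4, 106.5.
The total first reaches 86 DD on day 9.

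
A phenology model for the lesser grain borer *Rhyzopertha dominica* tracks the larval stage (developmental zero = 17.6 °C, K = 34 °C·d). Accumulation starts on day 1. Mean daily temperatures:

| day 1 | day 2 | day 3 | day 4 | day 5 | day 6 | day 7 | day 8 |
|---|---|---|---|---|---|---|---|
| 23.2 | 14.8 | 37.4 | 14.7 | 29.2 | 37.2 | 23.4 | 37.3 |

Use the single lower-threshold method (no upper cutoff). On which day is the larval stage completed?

day 5

Daily DD above 17.6 °C: 5.6, 0.0, 19.8, 0.0, 11.6, 19.6, 5.8, 19.7.
Cumulative: 5.6, 5.6, 25.4, 25.4, 37.0, 56.6, 62.4, 82.1.
The total first reaches 34 DD on day 5.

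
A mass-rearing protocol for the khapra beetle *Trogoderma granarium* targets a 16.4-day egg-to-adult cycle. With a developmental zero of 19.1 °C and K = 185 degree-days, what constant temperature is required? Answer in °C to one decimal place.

30.4 °C

Required daily accumulation = 185 / 16.4 = 11.280 DD/day.
T = T_base + 11.280 = 19.1 + 11.280 = 30.380 ≈ 30.4 °C.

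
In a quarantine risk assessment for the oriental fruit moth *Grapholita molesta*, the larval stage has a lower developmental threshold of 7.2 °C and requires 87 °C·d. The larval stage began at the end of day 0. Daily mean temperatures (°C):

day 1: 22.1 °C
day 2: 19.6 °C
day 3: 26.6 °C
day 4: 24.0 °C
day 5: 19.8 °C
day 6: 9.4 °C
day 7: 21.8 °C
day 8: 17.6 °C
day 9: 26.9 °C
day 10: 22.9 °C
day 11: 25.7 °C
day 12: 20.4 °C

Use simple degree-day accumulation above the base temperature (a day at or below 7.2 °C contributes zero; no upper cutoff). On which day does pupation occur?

day 7

Daily DD above 7.2 °C: 14.9, 12.4, 19.4, 16.8, 12.6, 2.2, 14.6, 10.4, 19.7, 15.7, 18.5, 13.2.
Cumulative: 14.9, 27.3, 46.7, 63.5, 76.1, 78.3, 92.9, 103.3, 123.0, 138.7, 157.2, 170.4.
The total first reaches 87 DD on day 7.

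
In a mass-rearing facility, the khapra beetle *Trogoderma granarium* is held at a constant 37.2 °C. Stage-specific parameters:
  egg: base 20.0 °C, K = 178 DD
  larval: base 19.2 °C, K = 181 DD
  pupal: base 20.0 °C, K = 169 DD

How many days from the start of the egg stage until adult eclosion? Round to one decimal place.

egg: 178 / (37.2 − 20.0) = 178 / 17.2 = 10.349 d.
larval: 181 / (37.2 − 19.2) = 181 / 18.0 = 10.056 d.
pupal: 169 / (37.2 − 20.0) = 169 / 17.2 = 9.826 d.
Sum = 30.230 ≈ 30.2 days.

30.2 days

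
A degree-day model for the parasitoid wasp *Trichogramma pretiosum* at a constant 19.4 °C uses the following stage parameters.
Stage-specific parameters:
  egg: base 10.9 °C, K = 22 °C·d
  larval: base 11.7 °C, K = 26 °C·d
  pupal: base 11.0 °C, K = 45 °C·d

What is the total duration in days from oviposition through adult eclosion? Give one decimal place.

11.3 days

egg: 22 / (19.4 − 10.9) = 22 / 8.5 = 2.588 d.
larval: 26 / (19.4 − 11.7) = 26 / 7.7 = 3.377 d.
pupal: 45 / (19.4 − 11.0) = 45 / 8.4 = 5.357 d.
Sum = 11.322 ≈ 11.3 days.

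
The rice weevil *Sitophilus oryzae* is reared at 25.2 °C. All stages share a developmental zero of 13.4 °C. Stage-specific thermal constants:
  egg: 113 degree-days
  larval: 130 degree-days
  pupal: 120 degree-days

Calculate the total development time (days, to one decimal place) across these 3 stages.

Daily accumulation at 25.2 °C = 25.2 − 13.4 = 11.8 DD/day.
Total K = 113 + 130 + 120 = 363 DD.
Total duration = 363 / 11.8 = 30.763 ≈ 30.8 days.

30.8 days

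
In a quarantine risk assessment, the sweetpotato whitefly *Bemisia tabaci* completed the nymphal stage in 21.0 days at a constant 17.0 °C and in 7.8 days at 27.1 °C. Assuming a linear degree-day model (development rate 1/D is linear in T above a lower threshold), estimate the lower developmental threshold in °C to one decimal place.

Linear rate model ⇒ the product D·(T − T_b) is constant across temperatures.
21.0·(17.0 − T_b) = 7.8·(27.1 − T_b)
T_b = (21.0·17.0 − 7.8·27.1) / (21.0 − 7.8) = 145.62 / 13.2 = 11.032 °C ≈ 11.0 °C.

11.0 °C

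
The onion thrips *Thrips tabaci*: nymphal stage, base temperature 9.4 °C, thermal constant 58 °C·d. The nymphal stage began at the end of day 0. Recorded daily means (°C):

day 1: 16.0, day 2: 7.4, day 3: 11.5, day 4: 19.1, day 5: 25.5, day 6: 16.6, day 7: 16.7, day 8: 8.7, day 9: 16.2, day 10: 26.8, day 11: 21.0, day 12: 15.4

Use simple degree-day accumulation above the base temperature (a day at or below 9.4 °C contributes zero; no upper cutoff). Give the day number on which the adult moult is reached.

Daily DD above 9.4 °C: 6.6, 0.0, 2.1, 9.7, 16.1, 7.2, 7.3, 0.0, 6.8, 17.4, 11.6, 6.0.
Cumulative: 6.6, 6.6, 8.7, 18.4, 34.5, 41.7, 49.0, 49.0, 55.8, 73.2, 84.8, 90.8.
The total first reaches 58 DD on day 10.

day 10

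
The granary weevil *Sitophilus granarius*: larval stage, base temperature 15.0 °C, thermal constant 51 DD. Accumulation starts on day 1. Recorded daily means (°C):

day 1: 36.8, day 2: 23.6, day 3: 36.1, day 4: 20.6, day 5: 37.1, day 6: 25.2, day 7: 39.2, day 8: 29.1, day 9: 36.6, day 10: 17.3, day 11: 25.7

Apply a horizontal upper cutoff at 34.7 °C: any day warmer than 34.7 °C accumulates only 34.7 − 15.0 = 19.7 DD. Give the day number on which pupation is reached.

Daily DD above 15.0 °C (capped at 19.7): 19.7, 8.6, 19.7, 5.6, 19.7, 10.2, 19.7, 14.1, 19.7, 2.3, 10.7.
Cumulative: 19.7, 28.3, 48.0, 53.6, 73.3, 83.5, 103.2, 117.3, 137.0, 139.3, 150.0.
The total first reaches 51 DD on day 4.

day 4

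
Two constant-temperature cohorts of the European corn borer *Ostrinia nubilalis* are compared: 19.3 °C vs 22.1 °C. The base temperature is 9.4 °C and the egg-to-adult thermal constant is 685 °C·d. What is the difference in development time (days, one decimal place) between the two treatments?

At 19.3 °C: 685 / (19.3 − 9.4) = 685 / 9.9 = 69.192 d.
At 22.1 °C: 685 / (22.1 − 9.4) = 685 / 12.7 = 53.937 d.
Difference = |69.192 − 53.937| = 15.255 ≈ 15.3 days.

15.3 days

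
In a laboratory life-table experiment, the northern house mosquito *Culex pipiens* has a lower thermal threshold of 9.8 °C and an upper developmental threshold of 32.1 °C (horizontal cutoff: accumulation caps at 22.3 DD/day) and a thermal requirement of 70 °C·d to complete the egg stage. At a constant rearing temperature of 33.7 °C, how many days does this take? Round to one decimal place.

3.1 days

Temperature 33.7 °C exceeds the upper threshold, so daily accumulation caps at 32.1 − 9.8 = 22.3 DD/day.
Duration = 70 / 22.3 = 3.139 ≈ 3.1 days.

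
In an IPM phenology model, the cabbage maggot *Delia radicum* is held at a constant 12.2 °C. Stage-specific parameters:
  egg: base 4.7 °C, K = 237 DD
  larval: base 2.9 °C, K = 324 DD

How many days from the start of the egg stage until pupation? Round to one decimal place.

egg: 237 / (12.2 − 4.7) = 237 / 7.5 = 31.600 d.
larval: 324 / (12.2 − 2.9) = 324 / 9.3 = 34.839 d.
Sum = 66.439 ≈ 66.4 days.

66.4 days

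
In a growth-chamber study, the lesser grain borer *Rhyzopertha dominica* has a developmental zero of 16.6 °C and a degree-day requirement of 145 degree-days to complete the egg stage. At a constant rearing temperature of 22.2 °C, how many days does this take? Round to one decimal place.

Daily accumulation = 22.2 − 16.6 = 5.6 DD/day.
Duration = 145 / 5.6 = 25.893 ≈ 25.9 days.

25.9 days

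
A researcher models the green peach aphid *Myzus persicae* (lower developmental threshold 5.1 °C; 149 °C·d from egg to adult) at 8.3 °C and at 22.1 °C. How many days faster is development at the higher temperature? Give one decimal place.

37.8 days

At 8.3 °C: 149 / (8.3 − 5.1) = 149 / 3.2 = 46.562 d.
At 22.1 °C: 149 / (22.1 − 5.1) = 149 / 17.0 = 8.765 d.
Difference = |46.562 − 8.765| = 37.798 ≈ 37.8 days.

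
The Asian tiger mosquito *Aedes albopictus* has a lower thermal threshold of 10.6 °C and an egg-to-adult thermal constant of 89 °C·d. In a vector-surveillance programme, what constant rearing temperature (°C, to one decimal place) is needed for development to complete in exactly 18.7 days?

15.4 °C

Required daily accumulation = 89 / 18.7 = 4.759 DD/day.
T = T_base + 4.759 = 10.6 + 4.759 = 15.359 ≈ 15.4 °C.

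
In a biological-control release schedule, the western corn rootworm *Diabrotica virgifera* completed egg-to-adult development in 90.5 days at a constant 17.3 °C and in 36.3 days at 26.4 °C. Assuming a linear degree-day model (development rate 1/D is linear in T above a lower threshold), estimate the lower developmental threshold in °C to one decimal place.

11.2 °C

Linear rate model ⇒ the product D·(T − T_b) is constant across temperatures.
90.5·(17.3 − T_b) = 36.3·(26.4 − T_b)
T_b = (90.5·17.3 − 36.3·26.4) / (90.5 − 36.3) = 607.33 / 54.2 = 11.205 °C ≈ 11.2 °C.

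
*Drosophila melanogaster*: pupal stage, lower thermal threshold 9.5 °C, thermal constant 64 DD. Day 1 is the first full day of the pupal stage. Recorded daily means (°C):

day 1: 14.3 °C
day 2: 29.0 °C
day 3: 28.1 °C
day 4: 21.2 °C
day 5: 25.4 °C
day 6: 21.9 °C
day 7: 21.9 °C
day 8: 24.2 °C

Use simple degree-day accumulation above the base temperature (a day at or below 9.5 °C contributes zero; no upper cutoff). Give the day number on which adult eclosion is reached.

Daily DD above 9.5 °C: 4.8, 19.5, 18.6, 11.7, 15.9, 12.4, 12.4, 14.7.
Cumulative: 4.8, 24.3, 42.9, 54.6, 70.5, 82.9, 95.3, 110.0.
The total first reaches 64 DD on day 5.

day 5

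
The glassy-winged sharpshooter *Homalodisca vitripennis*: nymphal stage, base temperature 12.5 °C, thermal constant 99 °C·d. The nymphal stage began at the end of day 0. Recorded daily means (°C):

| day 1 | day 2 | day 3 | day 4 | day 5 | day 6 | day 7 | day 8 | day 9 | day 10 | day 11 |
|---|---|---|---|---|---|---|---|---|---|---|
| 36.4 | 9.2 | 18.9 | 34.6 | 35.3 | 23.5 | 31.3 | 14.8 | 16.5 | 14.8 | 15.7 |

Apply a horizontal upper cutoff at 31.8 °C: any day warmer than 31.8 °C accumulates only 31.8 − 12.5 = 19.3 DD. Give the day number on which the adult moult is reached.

Daily DD above 12.5 °C (capped at 19.3): 19.3, 0.0, 6.4, 19.3, 19.3, 11.0, 18.8, 2.3, 4.0, 2.3, 3.2.
Cumulative: 19.3, 19.3, 25.7, 45.0, 64.3, 75.3, 94.1, 96.4, 100.4, 102.7, 105.9.
The total first reaches 99 DD on day 9.

day 9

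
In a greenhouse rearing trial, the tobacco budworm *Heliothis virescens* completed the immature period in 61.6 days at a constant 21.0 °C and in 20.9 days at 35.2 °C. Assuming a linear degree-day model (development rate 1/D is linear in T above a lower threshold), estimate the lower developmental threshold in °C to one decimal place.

13.7 °C

Under the model K = D·(T − T_b), so D₁·(T₁ − T_b) = D₂·(T₂ − T_b).
61.6·(21.0 − T_b) = 20.9·(35.2 − T_b)
T_b = (61.6·21.0 − 20.9·35.2) / (61.6 − 20.9) = 557.92 / 40.7 = 13.708 °C ≈ 13.7 °C.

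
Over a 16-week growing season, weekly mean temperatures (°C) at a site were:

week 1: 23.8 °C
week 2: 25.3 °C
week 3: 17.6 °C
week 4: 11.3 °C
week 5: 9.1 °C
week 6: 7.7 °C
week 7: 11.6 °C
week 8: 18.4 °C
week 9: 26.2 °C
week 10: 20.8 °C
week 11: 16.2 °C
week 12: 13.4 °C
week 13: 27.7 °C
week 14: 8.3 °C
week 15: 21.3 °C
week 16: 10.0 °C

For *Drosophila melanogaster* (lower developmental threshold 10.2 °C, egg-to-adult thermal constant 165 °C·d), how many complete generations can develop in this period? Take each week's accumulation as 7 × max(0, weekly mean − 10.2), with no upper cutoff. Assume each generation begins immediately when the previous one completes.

Weekly DD (7 × max(0, T̄ − 10.2)): 95.2, 105.7, 51.8, 7.7, 0.0, 0.0, 9.8, 57.4, 112.0, 74.2, 42.0, 22.4, 122.5, 0.0, 77.7, 0.0.
Season total = 778.4 DD.
Complete generations = ⌊778.4 / 165⌋ = 4.

4 generations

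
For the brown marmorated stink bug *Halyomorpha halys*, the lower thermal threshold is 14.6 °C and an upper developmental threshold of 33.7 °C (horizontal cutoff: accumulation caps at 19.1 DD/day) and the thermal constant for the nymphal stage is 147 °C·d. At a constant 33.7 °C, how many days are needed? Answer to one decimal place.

Daily accumulation = 33.7 − 14.6 = 19.1 DD/day.
Duration = 147 / 19.1 = 7.696 ≈ 7.7 days.

7.7 days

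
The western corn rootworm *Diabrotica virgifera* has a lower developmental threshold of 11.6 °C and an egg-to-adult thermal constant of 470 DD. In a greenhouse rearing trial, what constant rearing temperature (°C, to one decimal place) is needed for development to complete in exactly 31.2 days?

26.7 °C

Required daily accumulation = 470 / 31.2 = 15.064 DD/day.
T = T_base + 15.064 = 11.6 + 15.064 = 26.664 ≈ 26.7 °C.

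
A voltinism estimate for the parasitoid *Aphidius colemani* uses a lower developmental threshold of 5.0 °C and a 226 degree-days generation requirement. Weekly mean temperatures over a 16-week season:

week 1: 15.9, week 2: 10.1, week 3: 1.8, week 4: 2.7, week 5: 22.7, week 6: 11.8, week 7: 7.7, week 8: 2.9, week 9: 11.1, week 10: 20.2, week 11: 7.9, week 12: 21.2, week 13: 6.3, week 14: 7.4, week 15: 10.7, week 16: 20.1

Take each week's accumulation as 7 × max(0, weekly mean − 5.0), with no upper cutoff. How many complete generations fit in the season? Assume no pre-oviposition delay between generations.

Weekly DD (7 × max(0, T̄ − 5.0)): 76.3, 35.7, 0.0, 0.0, 123.9, 47.6, 18.9, 0.0, 42.7, 106.4, 20.3, 113.4, 9.1, 16.8, 39.9, 105.7.
Season total = 756.7 DD.
Complete generations = ⌊756.7 / 226⌋ = 3.

3 generations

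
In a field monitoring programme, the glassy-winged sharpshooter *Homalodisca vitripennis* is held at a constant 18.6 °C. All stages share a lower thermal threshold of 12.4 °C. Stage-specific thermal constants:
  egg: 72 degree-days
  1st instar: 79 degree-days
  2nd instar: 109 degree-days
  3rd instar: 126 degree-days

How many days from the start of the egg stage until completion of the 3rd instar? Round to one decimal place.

Daily accumulation at 18.6 °C = 18.6 − 12.4 = 6.2 DD/day.
Total K = 72 + 79 + 109 + 126 = 386 DD.
Total duration = 386 / 6.2 = 62.258 ≈ 62.3 days.

62.3 days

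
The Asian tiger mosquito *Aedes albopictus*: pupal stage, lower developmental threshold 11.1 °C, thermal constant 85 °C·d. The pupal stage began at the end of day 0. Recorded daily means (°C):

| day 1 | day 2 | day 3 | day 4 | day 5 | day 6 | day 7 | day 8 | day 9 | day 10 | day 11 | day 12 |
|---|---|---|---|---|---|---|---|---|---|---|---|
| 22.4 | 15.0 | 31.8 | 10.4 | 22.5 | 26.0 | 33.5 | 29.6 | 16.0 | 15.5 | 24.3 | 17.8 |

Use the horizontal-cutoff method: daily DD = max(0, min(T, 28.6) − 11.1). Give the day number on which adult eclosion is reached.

Daily DD above 11.1 °C (capped at 17.5): 11.3, 3.9, 17.5, 0.0, 11.4, 14.9, 17.5, 17.5, 4.9, 4.4, 13.2, 6.7.
Cumulative: 11.3, 15.2, 32.7, 32.7, 44.1, 59.0, 76.5, 94.0, 98.9, 103.3, 116.5, 123.2.
The total first reaches 85 DD on day 8.

day 8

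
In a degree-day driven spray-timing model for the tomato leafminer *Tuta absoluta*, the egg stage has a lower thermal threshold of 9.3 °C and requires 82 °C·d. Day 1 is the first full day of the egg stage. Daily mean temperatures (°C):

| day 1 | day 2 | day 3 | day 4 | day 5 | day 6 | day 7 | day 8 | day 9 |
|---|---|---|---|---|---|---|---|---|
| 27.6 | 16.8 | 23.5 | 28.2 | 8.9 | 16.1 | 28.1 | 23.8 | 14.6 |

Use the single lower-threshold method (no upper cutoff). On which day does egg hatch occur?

Daily DD above 9.3 °C: 18.3, 7.5, 14.2, 18.9, 0.0, 6.8, 18.8, 14.5, 5.3.
Cumulative: 18.3, 25.8, 40.0, 58.9, 58.9, 65.7, 84.5, 99.0, 104.3.
The total first reaches 82 DD on day 7.

day 7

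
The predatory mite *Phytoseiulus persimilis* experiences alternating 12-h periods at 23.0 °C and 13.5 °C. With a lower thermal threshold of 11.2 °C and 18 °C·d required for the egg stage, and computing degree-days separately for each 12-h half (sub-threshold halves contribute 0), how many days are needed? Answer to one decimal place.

2.6 days

Day half: max(0, 23.0 − 11.2) × 0.5 = 11.8 × 0.5 = 5.90 DD.
Night half: max(0, 13.5 − 11.2) × 0.5 = 2.3 × 0.5 = 1.15 DD.
Per 24 h: 7.05 DD/day.
Duration = 18 / 7.05 = 2.553 ≈ 2.6 days.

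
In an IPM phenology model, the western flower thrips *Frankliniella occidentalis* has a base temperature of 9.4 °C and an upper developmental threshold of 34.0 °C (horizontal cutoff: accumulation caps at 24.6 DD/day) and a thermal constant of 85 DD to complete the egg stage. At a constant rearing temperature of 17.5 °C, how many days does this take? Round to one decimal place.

10.5 days

Daily accumulation = 17.5 − 9.4 = 8.1 DD/day.
Duration = 85 / 8.1 = 10.494 ≈ 10.5 days.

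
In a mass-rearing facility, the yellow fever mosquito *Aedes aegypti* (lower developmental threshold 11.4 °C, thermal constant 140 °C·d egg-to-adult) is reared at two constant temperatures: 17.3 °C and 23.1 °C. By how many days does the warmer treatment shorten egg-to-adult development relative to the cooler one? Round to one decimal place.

11.8 days

At 17.3 °C: 140 / (17.3 − 11.4) = 140 / 5.9 = 23.729 d.
At 23.1 °C: 140 / (23.1 − 11.4) = 140 / 11.7 = 11.966 d.
Difference = |23.729 − 11.966| = 11.763 ≈ 11.8 days.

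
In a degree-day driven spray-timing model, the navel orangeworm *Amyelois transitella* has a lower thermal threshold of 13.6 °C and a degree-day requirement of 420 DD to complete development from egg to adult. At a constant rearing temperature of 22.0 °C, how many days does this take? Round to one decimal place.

50.0 days

Daily accumulation = 22.0 − 13.6 = 8.4 DD/day.
Duration = 420 / 8.4 = 50.000 ≈ 50.0 days.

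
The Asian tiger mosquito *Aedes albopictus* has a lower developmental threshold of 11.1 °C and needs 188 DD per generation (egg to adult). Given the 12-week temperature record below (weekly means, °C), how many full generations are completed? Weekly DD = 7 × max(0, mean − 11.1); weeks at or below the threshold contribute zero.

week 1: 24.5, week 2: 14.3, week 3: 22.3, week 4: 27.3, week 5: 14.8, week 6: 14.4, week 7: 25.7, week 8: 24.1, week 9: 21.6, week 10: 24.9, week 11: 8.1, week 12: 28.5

Weekly DD (7 × max(0, T̄ − 11.1)): 93.8, 22.4, 78.4, 113.4, 25.9, 23.1, 102.2, 91.0, 73.5, 96.6, 0.0, 121.8.
Season total = 842.1 DD.
Complete generations = ⌊842.1 / 188⌋ = 4.

4 generations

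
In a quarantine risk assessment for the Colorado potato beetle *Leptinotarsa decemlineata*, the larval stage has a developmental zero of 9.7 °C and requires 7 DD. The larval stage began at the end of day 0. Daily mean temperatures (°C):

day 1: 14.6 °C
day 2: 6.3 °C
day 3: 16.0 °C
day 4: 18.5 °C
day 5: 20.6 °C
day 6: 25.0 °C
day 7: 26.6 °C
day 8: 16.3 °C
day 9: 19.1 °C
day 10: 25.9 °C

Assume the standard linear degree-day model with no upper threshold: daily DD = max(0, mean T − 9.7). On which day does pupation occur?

day 3

Daily DD above 9.7 °C: 4.9, 0.0, 6.3, 8.8, 10.9, 15.3, 16.9, 6.6, 9.4, 16.2.
Cumulative: 4.9, 4.9, 11.2, 20.0, 30.9, 46.2, 63.1, 69.7, 79.1, 95.3.
The total first reaches 7 DD on day 3.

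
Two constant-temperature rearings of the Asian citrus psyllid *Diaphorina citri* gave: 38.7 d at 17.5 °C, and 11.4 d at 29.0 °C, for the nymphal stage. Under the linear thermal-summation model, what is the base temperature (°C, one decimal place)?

12.7 °C

Equal thermal constants: D₁(T₁ − T_b) = D₂(T₂ − T_b).
38.7·(17.5 − T_b) = 11.4·(29.0 − T_b)
T_b = (38.7·17.5 − 11.4·29.0) / (38.7 − 11.4) = 346.65 / 27.3 = 12.698 °C ≈ 12.7 °C.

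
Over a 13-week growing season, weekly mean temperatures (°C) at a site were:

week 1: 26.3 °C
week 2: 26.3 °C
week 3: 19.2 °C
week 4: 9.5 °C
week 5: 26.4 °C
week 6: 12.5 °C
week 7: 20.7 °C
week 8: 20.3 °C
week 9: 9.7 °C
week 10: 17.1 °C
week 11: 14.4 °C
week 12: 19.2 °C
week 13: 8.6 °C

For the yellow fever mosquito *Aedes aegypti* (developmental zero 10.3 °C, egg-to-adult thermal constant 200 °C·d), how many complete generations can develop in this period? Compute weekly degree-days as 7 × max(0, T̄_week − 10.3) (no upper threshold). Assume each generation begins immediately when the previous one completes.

3 generations

Weekly DD (7 × max(0, T̄ − 10.3)): 112.0, 112.0, 62.3, 0.0, 112.7, 15.4, 72.8, 70.0, 0.0, 47.6, 28.7, 62.3, 0.0.
Season total = 695.8 DD.
Complete generations = ⌊695.8 / 200⌋ = 3.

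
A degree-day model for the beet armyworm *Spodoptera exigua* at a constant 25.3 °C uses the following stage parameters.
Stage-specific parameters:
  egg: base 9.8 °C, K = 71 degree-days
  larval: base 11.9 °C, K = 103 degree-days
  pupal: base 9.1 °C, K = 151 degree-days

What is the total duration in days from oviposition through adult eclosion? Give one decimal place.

21.6 days

egg: 71 / (25.3 − 9.8) = 71 / 15.5 = 4.581 d.
larval: 103 / (25.3 − 11.9) = 103 / 13.4 = 7.687 d.
pupal: 151 / (25.3 − 9.1) = 151 / 16.2 = 9.321 d.
Sum = 21.588 ≈ 21.6 days.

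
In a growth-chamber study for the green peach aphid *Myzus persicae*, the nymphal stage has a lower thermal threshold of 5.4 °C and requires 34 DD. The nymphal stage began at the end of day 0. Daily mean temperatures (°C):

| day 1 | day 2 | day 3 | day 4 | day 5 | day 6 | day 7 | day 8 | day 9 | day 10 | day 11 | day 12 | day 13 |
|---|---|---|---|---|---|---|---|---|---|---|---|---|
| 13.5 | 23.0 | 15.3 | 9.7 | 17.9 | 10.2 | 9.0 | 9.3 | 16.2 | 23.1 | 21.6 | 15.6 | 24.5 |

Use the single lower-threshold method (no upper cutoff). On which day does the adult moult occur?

day 3

Daily DD above 5.4 °C: 8.1, 17.6, 9.9, 4.3, 12.5, 4.8, 3.6, 3.9, 10.8, 17.7, 16.2, 10.2, 19.1.
Cumulative: 8.1, 25.7, 35.6, 39.9, 52.4, 57.2, 60.8, 64.7, 75.5, 93.2, 109.4, 119.6, 138.7.
The total first reaches 34 DD on day 3.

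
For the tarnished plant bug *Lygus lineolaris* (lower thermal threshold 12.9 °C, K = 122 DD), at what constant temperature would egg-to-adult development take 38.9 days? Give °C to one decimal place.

16.0 °C

Required daily accumulation = 122 / 38.9 = 3.136 DD/day.
T = T_base + 3.136 = 12.9 + 3.136 = 16.036 ≈ 16.0 °C.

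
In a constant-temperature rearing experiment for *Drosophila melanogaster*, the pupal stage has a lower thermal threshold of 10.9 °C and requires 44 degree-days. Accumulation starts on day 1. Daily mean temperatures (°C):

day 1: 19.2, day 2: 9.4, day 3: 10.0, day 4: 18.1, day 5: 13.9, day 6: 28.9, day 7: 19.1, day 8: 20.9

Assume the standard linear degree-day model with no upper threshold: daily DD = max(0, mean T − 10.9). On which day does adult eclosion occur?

Daily DD above 10.9 °C: 8.3, 0.0, 0.0, 7.2, 3.0, 18.0, 8.2, 10.0.
Cumulative: 8.3, 8.3, 8.3, 15.5, 18.5, 36.5, 44.7, 54.7.
The total first reaches 44 DD on day 7.

day 7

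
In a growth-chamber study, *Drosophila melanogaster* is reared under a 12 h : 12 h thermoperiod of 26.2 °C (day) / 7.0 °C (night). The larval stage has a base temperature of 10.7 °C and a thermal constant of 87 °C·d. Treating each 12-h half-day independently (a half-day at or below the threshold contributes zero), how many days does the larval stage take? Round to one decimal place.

11.2 days

Day half: max(0, 26.2 − 10.7) × 0.5 = 15.5 × 0.5 = 7.75 DD.
Night half: max(0, 7.0 − 10.7) × 0.5 = 0.0 × 0.5 = 0.00 DD.
Per 24 h: 7.75 DD/day.
Duration = 87 / 7.75 = 11.226 ≈ 11.2 days.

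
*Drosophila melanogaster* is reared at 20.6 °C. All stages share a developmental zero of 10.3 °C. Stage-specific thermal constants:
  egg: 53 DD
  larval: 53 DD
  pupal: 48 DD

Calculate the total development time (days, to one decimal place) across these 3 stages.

Daily accumulation at 20.6 °C = 20.6 − 10.3 = 10.3 DD/day.
Total K = 53 + 53 + 48 = 154 DD.
Total duration = 154 / 10.3 = 14.951 ≈ 15.0 days.

15.0 days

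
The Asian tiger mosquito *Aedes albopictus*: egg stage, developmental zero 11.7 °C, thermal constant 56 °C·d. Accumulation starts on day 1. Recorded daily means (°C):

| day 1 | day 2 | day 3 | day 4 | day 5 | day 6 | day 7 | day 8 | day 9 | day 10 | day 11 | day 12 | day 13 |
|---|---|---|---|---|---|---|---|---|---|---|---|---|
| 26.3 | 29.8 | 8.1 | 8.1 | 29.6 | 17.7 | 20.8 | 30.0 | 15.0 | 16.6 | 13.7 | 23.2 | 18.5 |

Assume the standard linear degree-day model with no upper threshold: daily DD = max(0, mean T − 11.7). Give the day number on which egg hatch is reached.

day 6

Daily DD above 11.7 °C: 14.6, 18.1, 0.0, 0.0, 17.9, 6.0, 9.1, 18.3, 3.3, 4.9, 2.0, 11.5, 6.8.
Cumulative: 14.6, 32.7, 32.7, 32.7, 50.6, 56.6, 65.7, 84.0, 87.3, 92.2, 94.2, 105.7, 112.5.
The total first reaches 56 DD on day 6.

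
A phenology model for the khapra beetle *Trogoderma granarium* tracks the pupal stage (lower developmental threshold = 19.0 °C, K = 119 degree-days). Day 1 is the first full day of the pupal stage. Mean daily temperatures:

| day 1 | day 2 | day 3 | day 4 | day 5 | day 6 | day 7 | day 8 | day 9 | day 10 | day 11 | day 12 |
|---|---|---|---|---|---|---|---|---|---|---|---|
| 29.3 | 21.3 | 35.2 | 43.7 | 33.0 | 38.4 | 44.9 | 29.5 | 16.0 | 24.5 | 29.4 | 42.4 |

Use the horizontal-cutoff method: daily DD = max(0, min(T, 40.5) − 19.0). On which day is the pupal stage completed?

Daily DD above 19.0 °C (capped at 21.5): 10.3, 2.3, 16.2, 21.5, 14.0, 19.4, 21.5, 10.5, 0.0, 5.5, 10.4, 21.5.
Cumulative: 10.3, 12.6, 28.8, 50.3, 64.3, 83.7, 105.2, 115.7, 115.7, 121.2, 131.6, 153.1.
The total first reaches 119 DD on day 10.

day 10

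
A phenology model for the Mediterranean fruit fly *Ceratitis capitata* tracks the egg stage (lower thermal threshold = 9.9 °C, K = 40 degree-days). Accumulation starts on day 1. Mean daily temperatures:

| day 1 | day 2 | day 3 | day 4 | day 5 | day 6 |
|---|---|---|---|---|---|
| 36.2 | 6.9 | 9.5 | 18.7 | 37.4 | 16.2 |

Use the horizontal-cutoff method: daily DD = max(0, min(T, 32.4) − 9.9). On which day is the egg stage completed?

day 5

Daily DD above 9.9 °C (capped at 22.5): 22.5, 0.0, 0.0, 8.8, 22.5, 6.3.
Cumulative: 22.5, 22.5, 22.5, 31.3, 53.8, 60.1.
The total first reaches 40 DD on day 5.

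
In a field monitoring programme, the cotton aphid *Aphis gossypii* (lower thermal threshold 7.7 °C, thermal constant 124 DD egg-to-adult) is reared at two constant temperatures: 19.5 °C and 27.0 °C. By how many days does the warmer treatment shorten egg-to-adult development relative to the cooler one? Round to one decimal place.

At 19.5 °C: 124 / (19.5 − 7.7) = 124 / 11.8 = 10.508 d.
At 27.0 °C: 124 / (27.0 − 7.7) = 124 / 19.3 = 6.425 d.
Difference = |10.508 − 6.425| = 4.084 ≈ 4.1 days.

4.1 days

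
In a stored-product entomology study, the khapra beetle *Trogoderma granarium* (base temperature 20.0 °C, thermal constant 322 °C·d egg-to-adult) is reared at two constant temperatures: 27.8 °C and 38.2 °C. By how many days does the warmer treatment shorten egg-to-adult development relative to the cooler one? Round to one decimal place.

At 27.8 °C: 322 / (27.8 − 20.0) = 322 / 7.8 = 41.282 d.
At 38.2 °C: 322 / (38.2 − 20.0) = 322 / 18.2 = 17.692 d.
Difference = |41.282 − 17.692| = 23.590 ≈ 23.6 days.

23.6 days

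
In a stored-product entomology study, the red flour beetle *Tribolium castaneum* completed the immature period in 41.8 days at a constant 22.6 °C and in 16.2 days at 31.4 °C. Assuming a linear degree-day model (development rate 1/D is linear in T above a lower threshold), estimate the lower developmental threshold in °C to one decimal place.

17.0 °C

Linear rate model ⇒ the product D·(T − T_b) is constant across temperatures.
41.8·(22.6 − T_b) = 16.2·(31.4 − T_b)
T_b = (41.8·22.6 − 16.2·31.4) / (41.8 − 16.2) = 436.00 / 25.6 = 17.031 °C ≈ 17.0 °C.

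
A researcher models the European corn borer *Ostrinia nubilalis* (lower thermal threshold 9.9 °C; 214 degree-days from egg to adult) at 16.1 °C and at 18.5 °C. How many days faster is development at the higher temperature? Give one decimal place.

At 16.1 °C: 214 / (16.1 − 9.9) = 214 / 6.2 = 34.516 d.
At 18.5 °C: 214 / (18.5 − 9.9) = 214 / 8.6 = 24.884 d.
Difference = |34.516 − 24.884| = 9.632 ≈ 9.6 days.

9.6 days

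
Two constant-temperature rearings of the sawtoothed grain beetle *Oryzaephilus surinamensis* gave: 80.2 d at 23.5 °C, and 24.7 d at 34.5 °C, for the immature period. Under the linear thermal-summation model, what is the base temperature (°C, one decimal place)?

Under the model K = D·(T − T_b), so D₁·(T₁ − T_b) = D₂·(T₂ − T_b).
80.2·(23.5 − T_b) = 24.7·(34.5 − T_b)
T_b = (80.2·23.5 − 24.7·34.5) / (80.2 − 24.7) = 1032.55 / 55.5 = 18.605 °C ≈ 18.6 °C.

18.6 °C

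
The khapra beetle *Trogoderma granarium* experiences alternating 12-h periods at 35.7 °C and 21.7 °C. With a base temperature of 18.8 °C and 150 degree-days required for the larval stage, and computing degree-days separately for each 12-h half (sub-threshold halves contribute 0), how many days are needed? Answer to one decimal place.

Day half: max(0, 35.7 − 18.8) × 0.5 = 16.9 × 0.5 = 8.45 DD.
Night half: max(0, 21.7 − 18.8) × 0.5 = 2.9 × 0.5 = 1.45 DD.
Per 24 h: 9.90 DD/day.
Duration = 150 / 9.90 = 15.152 ≈ 15.2 days.

15.2 days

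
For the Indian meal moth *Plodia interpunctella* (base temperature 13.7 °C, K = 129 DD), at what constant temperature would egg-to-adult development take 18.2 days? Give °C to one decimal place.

20.8 °C

Required daily accumulation = 129 / 18.2 = 7.088 DD/day.
T = T_base + 7.088 = 13.7 + 7.088 = 20.788 ≈ 20.8 °C.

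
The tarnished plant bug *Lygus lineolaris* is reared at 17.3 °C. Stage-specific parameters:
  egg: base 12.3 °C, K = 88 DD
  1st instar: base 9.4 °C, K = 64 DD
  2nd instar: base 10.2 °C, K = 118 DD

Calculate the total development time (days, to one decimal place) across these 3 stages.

42.3 days

egg: 88 / (17.3 − 12.3) = 88 / 5.0 = 17.600 d.
1st instar: 64 / (17.3 − 9.4) = 64 / 7.9 = 8.101 d.
2nd instar: 118 / (17.3 − 10.2) = 118 / 7.1 = 16.620 d.
Sum = 42.321 ≈ 42.3 days.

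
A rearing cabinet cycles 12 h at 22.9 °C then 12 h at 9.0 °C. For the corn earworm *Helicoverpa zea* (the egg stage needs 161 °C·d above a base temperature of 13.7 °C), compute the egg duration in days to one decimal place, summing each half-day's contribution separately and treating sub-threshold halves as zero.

35.0 days

Day half: max(0, 22.9 − 13.7) × 0.5 = 9.2 × 0.5 = 4.60 DD.
Night half: max(0, 9.0 − 13.7) × 0.5 = 0.0 × 0.5 = 0.00 DD.
Per 24 h: 4.60 DD/day.
Duration = 161 / 4.60 = 35.000 ≈ 35.0 days.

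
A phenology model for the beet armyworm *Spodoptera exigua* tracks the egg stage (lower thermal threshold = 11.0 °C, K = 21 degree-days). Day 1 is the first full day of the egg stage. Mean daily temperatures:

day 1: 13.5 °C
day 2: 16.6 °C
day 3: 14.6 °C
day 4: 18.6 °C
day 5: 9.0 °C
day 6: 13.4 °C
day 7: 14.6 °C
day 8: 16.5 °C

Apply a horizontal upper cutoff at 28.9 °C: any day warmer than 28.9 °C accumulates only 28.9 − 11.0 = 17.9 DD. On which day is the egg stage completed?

day 6

Daily DD above 11.0 °C (capped at 17.9): 2.5, 5.6, 3.6, 7.6, 0.0, 2.4, 3.6, 5.5.
Cumulative: 2.5, 8.1, 11.7, 19.3, 19.3, 21.7, 25.3, 30.8.
The total first reaches 21 DD on day 6.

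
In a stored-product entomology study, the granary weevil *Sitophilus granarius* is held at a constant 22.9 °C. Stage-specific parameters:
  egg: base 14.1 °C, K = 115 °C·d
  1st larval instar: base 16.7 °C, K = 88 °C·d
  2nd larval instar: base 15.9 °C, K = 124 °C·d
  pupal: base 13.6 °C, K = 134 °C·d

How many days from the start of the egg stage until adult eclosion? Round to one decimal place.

59.4 days

egg: 115 / (22.9 − 14.1) = 115 / 8.8 = 13.068 d.
1st larval instar: 88 / (22.9 − 16.7) = 88 / 6.2 = 14.194 d.
2nd larval instar: 124 / (22.9 − 15.9) = 124 / 7.0 = 17.714 d.
pupal: 134 / (22.9 − 13.6) = 134 / 9.3 = 14.409 d.
Sum = 59.385 ≈ 59.4 days.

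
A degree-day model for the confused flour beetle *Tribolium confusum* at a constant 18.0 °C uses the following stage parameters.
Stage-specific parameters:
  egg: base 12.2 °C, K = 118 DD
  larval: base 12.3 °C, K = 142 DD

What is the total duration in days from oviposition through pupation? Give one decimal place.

egg: 118 / (18.0 − 12.2) = 118 / 5.8 = 20.345 d.
larval: 142 / (18.0 − 12.3) = 142 / 5.7 = 24.912 d.
Sum = 45.257 ≈ 45.3 days.

45.3 days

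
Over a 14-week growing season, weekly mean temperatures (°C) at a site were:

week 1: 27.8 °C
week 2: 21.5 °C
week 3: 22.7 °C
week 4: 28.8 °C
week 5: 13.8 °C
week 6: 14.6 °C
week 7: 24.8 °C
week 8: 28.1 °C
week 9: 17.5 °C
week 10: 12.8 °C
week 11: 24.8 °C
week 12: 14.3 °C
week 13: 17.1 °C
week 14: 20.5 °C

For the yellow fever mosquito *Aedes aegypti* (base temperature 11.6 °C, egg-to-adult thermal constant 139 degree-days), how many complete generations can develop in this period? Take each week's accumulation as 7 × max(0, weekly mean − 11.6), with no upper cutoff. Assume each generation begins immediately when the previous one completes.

Weekly DD (7 × max(0, T̄ − 11.6)): 113.4, 69.3, 77.7, 120.4, 15.4, 21.0, 92.4, 115.5, 41.3, 8.4, 92.4, 18.9, 38.5, 62.3.
Season total = 886.9 DD.
Complete generations = ⌊886.9 / 139⌋ = 6.

6 generations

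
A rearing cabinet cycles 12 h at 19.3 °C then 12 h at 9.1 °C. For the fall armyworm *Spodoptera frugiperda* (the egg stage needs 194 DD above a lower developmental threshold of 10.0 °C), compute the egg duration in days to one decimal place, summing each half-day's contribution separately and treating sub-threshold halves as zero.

41.7 days

Day half: max(0, 19.3 − 10.0) × 0.5 = 9.3 × 0.5 = 4.65 DD.
Night half: max(0, 9.1 − 10.0) × 0.5 = 0.0 × 0.5 = 0.00 DD.
Per 24 h: 4.65 DD/day.
Duration = 194 / 4.65 = 41.720 ≈ 41.7 days.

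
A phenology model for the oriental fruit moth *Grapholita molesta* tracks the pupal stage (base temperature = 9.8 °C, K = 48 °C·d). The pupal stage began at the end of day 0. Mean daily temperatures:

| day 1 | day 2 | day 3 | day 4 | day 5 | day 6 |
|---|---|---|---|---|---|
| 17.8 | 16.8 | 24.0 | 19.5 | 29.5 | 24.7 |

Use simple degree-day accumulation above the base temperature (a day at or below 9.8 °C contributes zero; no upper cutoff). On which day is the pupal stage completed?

Daily DD above 9.8 °C: 8.0, 7.0, 14.2, 9.7, 19.7, 14.9.
Cumulative: 8.0, 15.0, 29.2, 38.9, 58.6, 73.5.
The total first reaches 48 DD on day 5.

day 5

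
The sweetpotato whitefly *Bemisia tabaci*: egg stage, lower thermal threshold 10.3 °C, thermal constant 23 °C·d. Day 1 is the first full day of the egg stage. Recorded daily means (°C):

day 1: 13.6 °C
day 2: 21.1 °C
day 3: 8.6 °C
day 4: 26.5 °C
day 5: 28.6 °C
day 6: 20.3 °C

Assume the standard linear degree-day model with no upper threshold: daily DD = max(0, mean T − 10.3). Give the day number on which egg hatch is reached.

day 4

Daily DD above 10.3 °C: 3.3, 10.8, 0.0, 16.2, 18.3, 10.0.
Cumulative: 3.3, 14.1, 14.1, 30.3, 48.6, 58.6.
The total first reaches 23 DD on day 4.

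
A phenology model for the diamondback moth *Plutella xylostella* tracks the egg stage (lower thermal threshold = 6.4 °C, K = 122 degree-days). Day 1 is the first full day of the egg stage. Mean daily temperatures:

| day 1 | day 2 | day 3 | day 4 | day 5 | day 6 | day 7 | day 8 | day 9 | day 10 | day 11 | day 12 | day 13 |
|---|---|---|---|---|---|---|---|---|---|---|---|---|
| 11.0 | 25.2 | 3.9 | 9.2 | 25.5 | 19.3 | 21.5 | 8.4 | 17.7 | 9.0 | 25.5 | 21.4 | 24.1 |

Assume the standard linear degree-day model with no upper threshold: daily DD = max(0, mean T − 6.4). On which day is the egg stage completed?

day 12

Daily DD above 6.4 °C: 4.6, 18.8, 0.0, 2.8, 19.1, 12.9, 15.1, 2.0, 11.3, 2.6, 19.1, 15.0, 17.7.
Cumulative: 4.6, 23.4, 23.4, 26.2, 45.3, 58.2, 73.3, 75.3, 86.6, 89.2, 108.3, 123.3, 141.0.
The total first reaches 122 DD on day 12.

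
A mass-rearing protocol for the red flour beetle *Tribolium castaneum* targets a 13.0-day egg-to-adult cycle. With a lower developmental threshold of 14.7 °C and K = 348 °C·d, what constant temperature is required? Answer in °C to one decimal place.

41.5 °C

Required daily accumulation = 348 / 13.0 = 26.769 DD/day.
T = T_base + 26.769 = 14.7 + 26.769 = 41.469 ≈ 41.5 °C.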